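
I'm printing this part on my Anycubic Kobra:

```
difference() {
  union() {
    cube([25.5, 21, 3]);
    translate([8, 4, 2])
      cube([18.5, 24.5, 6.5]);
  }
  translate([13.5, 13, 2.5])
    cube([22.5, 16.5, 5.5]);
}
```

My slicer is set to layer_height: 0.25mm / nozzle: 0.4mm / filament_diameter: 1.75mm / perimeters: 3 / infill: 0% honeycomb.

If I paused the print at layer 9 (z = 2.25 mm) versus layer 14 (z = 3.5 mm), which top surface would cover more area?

layer 9 (z = 2.25 mm)

Layer 9 (z = 2.25): the cube (footprint 25.5×21) is included at this height (area 535.50 mm²); the cube at (8, 4) is present — its section is the full 18.5×24.5 rectangle (area 453.25 mm²); Merging all regions: the regions partially overlap — summed areas 988.75 mm² minus the doubly-counted overlap 297.50 mm² gives 691.25 mm² — area = 691.25 mm²; the cube at (13.5, 13) is not intersected at this z (z outside [2.5, 8]); Taking the first minus the rest: none of the subtracted shapes is present at this height, so the result so far is unchanged — area = 691.25 mm². So its area = 691.25 mm². Layer 14 (z = 3.5): the cube is not intersected at this z (z outside [0, 3]); the cube at (8, 4) (footprint 18.5×24.5) is included at this height (area 453.25 mm²); Taking the union: only the 18.5×24.5 cube at (8, 4) is present, so the union is just that shape — area = 453.25 mm²; the cube at (13.5, 13) is present — its section is the full 22.5×16.5 rectangle (area 371.25 mm²); Subtracting the remaining from the first: starting from the result so far (453.25 mm²), the 22.5×16.5 cube at (13.5, 13) partially overlaps it — only the 201.50 mm² overlap (of its 371.25 mm²) is removed, clipping the outline — area = 251.75 mm². So its area = 251.75 mm². Layer 9 is larger (691.25 vs 251.75 mm²).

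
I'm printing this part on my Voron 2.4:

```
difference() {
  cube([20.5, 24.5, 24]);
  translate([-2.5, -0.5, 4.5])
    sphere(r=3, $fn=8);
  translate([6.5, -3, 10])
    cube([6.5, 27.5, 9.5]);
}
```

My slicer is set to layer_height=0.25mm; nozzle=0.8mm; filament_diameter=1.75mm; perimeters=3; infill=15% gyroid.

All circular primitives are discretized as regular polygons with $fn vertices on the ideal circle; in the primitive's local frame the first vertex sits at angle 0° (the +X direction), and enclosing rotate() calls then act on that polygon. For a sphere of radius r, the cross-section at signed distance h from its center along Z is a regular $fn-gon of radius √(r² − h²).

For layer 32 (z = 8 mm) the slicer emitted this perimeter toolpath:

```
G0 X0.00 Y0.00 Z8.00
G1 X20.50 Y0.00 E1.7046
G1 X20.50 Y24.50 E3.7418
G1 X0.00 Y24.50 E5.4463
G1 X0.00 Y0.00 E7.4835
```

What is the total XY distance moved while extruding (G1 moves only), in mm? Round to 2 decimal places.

90.00 mm

Sum the Euclidean lengths of each G1 segment: total = 90.00 mm.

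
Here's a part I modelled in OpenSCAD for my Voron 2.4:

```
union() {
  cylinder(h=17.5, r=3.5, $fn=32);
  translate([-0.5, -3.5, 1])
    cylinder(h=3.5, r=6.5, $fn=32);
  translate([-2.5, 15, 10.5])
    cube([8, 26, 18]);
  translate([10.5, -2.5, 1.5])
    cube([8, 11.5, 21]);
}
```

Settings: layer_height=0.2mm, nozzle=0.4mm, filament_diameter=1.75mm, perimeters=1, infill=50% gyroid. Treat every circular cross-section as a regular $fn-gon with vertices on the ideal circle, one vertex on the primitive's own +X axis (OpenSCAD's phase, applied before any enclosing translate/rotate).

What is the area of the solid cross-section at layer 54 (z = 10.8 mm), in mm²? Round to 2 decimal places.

At z = 10.8 mm: the r=3.5 cylinder contributes a regular 32-gon of circumradius 3.5 (area = (32/2)·3.500²·sin(360°/32) = 38.24 mm²); the cylinder at (-0.5, -3.5) is not intersected at this z (z outside [1, 4.5]); the 8×26 cube at (-2.5, 15) contributes its full rectangle (area 208.00 mm²); the cube at (10.5, -2.5) (footprint 8×11.5) is included at this height (area 92.00 mm²); Combining (union): the 3 present regions are separate (no shared area or edge), so areas and boundary lengths simply add and each stays a separate island — area = 338.24 mm². Overall, the cross-section has 3 separate islands. Net area = 338.24 mm².

338.24 mm²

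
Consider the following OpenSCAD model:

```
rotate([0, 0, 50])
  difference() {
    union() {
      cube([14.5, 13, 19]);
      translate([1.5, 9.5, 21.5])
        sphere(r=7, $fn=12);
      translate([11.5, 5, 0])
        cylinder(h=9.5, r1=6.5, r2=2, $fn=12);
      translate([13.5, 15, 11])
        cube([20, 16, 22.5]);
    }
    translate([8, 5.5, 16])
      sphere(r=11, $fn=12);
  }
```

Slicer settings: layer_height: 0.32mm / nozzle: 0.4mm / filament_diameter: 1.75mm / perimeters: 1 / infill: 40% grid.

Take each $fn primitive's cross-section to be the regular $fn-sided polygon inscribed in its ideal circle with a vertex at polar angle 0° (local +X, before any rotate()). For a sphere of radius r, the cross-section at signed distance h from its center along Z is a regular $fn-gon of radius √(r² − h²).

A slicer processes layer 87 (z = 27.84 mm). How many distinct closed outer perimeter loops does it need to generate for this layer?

At z = 27.84 mm: the cube is not intersected at this z (z outside [0, 19]); the r=7 sphere at (1.5, 9.5) slices to a regular 12-gon of circumradius 2.967 (√(r²−h²) with h=6.34 from center); the cone at (11.5, 5) does not reach this height (z outside [0, 9.5]); the cube at (13.5, 15) is present — its section is the full 20×16 rectangle; Combining (union): the 2 present regions are separate (no shared area or edge), so areas and boundary lengths simply add and each stays a separate island — 2 connected regions; the sphere at (8, 5.5) is not intersected at this z (|z−center|=11.840 > r=11); Taking the first minus the rest: none of the subtracted shapes is present at this height, so the result so far is unchanged — 2 connected regions; (rotated 50° about Z; rotation is an isometry so areas/perimeters/island counts are preserved). The result has 2 disconnected regions.

2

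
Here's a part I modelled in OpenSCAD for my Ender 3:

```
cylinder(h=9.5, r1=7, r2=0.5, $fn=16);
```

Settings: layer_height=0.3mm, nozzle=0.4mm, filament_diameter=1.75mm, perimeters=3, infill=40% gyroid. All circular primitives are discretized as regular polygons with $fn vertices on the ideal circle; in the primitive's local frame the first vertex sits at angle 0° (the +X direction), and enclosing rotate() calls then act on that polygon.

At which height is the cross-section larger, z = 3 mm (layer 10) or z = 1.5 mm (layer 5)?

Layer 10 (z = 3): the cone (r1=7→r2=0.5) has section circumradius 4.947 here — a regular 16-gon (area = (16/2)·4.947²·sin(360°/16) = 74.93 mm²). So its area = 74.93 mm². Layer 5 (z = 1.5): the cone contributes a regular 16-gon of circumradius 5.974 (interpolated between r1=7 and r2=0.5 at t=0.158) (area = (16/2)·5.974²·sin(360°/16) = 109.25 mm²). So its area = 109.25 mm². Layer 5 is larger (109.25 vs 74.93 mm²).

layer 5 (z = 1.5 mm)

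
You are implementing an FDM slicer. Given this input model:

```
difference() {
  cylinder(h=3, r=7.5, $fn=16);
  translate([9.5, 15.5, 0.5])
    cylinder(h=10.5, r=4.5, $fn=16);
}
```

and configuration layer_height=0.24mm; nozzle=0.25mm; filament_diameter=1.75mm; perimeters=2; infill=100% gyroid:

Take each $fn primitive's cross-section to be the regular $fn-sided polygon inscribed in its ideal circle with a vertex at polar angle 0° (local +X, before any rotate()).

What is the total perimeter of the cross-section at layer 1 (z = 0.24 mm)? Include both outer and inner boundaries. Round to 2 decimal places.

46.82 mm

At z = 0.24 mm: the r=7.5 cylinder contributes a regular 16-gon of circumradius 7.5 (perimeter = 2·16·7.500·sin(180°/16) = 46.82 mm); the cylinder at (9.5, 15.5) is absent (z outside [0.5, 11]); Subtracting the remaining from the first: none of the subtracted shapes is present at this height, so the r=7.5 cylinder is unchanged — boundary = 46.82 mm. Overall, the cross-section is a single solid region. Total boundary length (outer) = 46.82 mm.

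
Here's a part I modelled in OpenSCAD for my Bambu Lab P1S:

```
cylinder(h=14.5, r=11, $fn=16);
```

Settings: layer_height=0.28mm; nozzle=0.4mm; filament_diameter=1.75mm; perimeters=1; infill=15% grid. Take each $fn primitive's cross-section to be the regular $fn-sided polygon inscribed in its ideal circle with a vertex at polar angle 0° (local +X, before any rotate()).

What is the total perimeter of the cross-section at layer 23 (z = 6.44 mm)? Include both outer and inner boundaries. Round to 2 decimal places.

At z = 6.44 mm: the cylinder: section is a regular 16-gon, circumradius r=11 (perimeter = 2·16·11.000·sin(180°/16) = 68.67 mm). Overall, the cross-section is a single solid region. Total boundary length (outer) = 68.67 mm.

68.67 mm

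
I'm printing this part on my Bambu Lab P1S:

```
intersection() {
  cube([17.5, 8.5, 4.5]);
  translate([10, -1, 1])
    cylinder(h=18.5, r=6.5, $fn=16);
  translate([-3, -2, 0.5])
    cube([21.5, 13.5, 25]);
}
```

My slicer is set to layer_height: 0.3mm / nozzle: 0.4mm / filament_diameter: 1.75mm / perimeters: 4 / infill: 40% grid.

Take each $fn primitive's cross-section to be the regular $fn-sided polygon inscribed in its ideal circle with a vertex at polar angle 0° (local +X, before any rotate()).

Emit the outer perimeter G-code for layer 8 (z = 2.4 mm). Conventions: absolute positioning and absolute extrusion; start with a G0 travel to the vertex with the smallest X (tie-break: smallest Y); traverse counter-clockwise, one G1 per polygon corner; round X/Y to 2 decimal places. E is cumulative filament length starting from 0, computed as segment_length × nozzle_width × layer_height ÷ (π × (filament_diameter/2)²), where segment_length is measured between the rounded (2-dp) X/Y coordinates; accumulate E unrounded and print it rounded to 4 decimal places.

G0 X3.70 Y0.00 Z2.40
G1 X16.30 Y0.00 E0.6286
G1 X16.01 Y1.49 E0.7043
G1 X14.60 Y3.60 E0.8310
G1 X12.49 Y5.01 E0.9576
G1 X10.00 Y5.50 E1.0842
G1 X7.51 Y5.01 E1.2108
G1 X5.40 Y3.60 E1.3374
G1 X3.99 Y1.49 E1.4640
G1 X3.70 Y0.00 E1.5397

At z = 2.4 mm: the cube is present — its section is the full 17.5×8.5 rectangle; the r=6.5 cylinder at (10, -1) contributes a regular 16-gon of circumradius 6.5; the 21.5×13.5 cube at (-3, -2) contributes its full rectangle; Taking the intersection: the r=6.5 cylinder at (10, -1) partially overlaps the 17.5×8.5 cube; clipping to the common part keeps 51.87 mm²; the running intersection lies inside the 21.5×13.5 cube at (-3, -2), so it is kept whole — 1 connected region. The outline is a single polygon with 9 vertices. Extrusion per mm of travel: 0.4 × 0.3 / (π × 0.875²) = 0.049890. Accumulating E over each segment gives final E = 1.5397.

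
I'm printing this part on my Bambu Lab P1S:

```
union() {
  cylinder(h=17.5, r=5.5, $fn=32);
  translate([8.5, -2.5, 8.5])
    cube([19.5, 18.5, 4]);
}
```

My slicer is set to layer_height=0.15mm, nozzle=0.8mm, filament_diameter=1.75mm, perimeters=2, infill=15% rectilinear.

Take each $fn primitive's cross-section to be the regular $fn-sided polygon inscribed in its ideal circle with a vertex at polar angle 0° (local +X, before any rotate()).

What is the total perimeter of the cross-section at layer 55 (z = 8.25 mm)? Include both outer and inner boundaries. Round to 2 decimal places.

At z = 8.25 mm: the cylinder: section is a regular 32-gon, circumradius r=5.5 (perimeter = 2·32·5.500·sin(180°/32) = 34.50 mm); the cube at (8.5, -2.5) is not intersected at this z (z outside [8.5, 12.5]); Combining (union): only the r=5.5 cylinder is present, so the union is just that shape — boundary = 34.50 mm. Overall, the cross-section is a single solid region. Total boundary length (outer) = 34.50 mm.

34.50 mm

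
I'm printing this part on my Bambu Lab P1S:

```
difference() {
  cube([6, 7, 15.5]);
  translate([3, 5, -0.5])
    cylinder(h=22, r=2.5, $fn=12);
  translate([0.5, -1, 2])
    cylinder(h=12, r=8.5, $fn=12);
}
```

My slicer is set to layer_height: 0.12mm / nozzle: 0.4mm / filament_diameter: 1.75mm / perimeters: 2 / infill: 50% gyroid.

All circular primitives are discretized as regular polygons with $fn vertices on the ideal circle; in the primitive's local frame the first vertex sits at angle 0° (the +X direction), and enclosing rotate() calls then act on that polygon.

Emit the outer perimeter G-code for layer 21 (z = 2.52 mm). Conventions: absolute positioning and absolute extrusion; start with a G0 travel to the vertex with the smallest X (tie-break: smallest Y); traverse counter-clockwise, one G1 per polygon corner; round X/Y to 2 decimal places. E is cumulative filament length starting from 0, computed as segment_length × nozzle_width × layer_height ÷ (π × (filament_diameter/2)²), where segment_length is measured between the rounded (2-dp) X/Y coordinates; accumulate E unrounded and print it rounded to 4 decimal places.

At z = 2.52 mm: the cube (footprint 6×7) is included at this height; the cylinder at (3, 5): section is a regular 12-gon, circumradius r=2.5; the r=8.5 cylinder at (0.5, -1) contributes a regular 12-gon of circumradius 8.5; After the difference (first − rest): starting from the 6×7 cube, the r=2.5 cylinder at (3, 5) partially overlaps it — only the 17.89 mm² overlap (of its 18.75 mm²) is removed, clipping the outline; the r=8.5 cylinder at (0.5, -1) partially overlaps it — only the 22.62 mm² overlap (of its 216.75 mm²) is removed, clipping the outline — 1 connected region. The outline is a single polygon with 5 vertices. Extrusion per mm of travel: 0.4 × 0.12 / (π × 0.875²) = 0.019956. Accumulating E over each segment gives final E = 0.1194.

G0 X4.42 Y7.00 Z2.52
G1 X5.17 Y6.25 E0.0212
G1 X5.28 Y5.83 E0.0298
G1 X6.00 Y5.11 E0.0502
G1 X6.00 Y7.00 E0.0879
G1 X4.42 Y7.00 E0.1194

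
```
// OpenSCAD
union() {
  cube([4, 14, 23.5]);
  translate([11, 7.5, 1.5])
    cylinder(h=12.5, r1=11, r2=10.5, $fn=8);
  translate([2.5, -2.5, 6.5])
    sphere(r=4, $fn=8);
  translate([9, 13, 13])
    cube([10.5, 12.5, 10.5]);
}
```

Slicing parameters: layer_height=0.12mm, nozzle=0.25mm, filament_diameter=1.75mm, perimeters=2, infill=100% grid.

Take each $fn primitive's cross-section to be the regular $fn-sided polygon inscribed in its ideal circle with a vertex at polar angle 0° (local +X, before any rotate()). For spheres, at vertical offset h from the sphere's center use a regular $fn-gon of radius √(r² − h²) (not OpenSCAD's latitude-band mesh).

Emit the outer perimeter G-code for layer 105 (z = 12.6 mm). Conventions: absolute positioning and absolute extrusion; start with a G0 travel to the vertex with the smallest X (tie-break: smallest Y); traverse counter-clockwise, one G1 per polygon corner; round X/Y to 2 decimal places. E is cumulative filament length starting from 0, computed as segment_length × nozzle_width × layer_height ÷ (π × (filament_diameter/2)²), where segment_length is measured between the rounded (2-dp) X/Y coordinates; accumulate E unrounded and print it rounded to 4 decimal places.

G0 X0.00 Y0.00 Z12.60
G1 X3.62 Y0.00 E0.0452
G1 X11.00 Y-3.06 E0.1448
G1 X18.46 Y0.04 E0.2456
G1 X21.56 Y7.50 E0.3463
G1 X18.46 Y14.96 E0.4471
G1 X11.00 Y18.06 E0.5478
G1 X3.54 Y14.96 E0.6486
G1 X3.14 Y14.00 E0.6616
G1 X0.00 Y14.00 E0.7007
G1 X0.00 Y0.00 E0.8753

At z = 12.6 mm: the cube (footprint 4×14) is included at this height; the cone at (11, 7.5) (r1=11→r2=10.5) has section circumradius 10.556 here — a regular 8-gon; the sphere at (2.5, -2.5) is not intersected at this z (|z−center|=6.100 > r=4); the cube at (9, 13) is not intersected at this z (z outside [13, 23.5]); Combining (union): the regions partially overlap (shared area 29.38 mm²), so overlapping operands fuse into one piece — 1 connected region. The outline is a single polygon with 10 vertices. Extrusion per mm of travel: 0.25 × 0.12 / (π × 0.875²) = 0.012473. Accumulating E over each segment gives final E = 0.8753.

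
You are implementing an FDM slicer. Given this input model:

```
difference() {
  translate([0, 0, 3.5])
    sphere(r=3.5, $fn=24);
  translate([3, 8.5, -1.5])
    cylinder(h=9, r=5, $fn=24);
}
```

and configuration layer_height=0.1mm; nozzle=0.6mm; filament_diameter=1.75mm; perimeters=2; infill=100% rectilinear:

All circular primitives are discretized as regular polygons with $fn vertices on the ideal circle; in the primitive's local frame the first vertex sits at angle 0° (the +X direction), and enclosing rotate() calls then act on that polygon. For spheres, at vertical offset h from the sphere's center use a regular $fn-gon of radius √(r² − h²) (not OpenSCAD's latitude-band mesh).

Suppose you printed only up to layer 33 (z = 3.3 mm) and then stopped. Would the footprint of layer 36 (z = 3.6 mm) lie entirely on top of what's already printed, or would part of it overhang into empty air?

entirely on top

Compare the two slices. At z = 3.3: the r=3.5 sphere slices to a regular 24-gon of circumradius 3.494 (√(r²−h²) with h=0.2 from center) (area = (24/2)·3.494²·sin(360°/24) = 37.92 mm²); the r=5 cylinder at (3, 8.5) gives a regular 24-gon of circumradius 5 (constant along its height) (area = (24/2)·5.000²·sin(360°/24) = 77.65 mm²); Subtracting the remaining from the first: starting from the r=3.5 sphere (37.92 mm²), the r=5 cylinder at (3, 8.5) misses the remaining region (no effect) — area = 37.92 mm². At z = 3.6: the r=3.5 sphere contributes a regular 24-gon of circumradius √(3.5²−0.1²) = 3.499 (area = (24/2)·3.499²·sin(360°/24) = 38.02 mm²); the cylinder at (3, 8.5): section is a regular 24-gon, circumradius r=5 (area = (24/2)·5.000²·sin(360°/24) = 77.65 mm²); Subtracting the remaining from the first: starting from the r=3.5 sphere (38.02 mm²), the r=5 cylinder at (3, 8.5) misses the remaining region (no effect) — area = 38.02 mm². Checking containment: the cross-section at z = 3.6 is a subset of the cross-section at z = 3.3.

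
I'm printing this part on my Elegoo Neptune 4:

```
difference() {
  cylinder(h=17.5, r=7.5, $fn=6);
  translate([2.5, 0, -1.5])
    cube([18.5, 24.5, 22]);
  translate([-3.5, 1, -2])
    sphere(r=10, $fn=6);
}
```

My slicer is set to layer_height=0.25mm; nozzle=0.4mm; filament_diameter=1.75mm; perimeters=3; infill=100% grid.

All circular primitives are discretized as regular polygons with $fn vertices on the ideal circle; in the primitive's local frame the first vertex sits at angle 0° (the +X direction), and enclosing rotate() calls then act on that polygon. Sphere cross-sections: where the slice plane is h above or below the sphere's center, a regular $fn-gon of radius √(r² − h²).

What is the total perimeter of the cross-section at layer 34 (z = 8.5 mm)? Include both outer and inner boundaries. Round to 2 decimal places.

At z = 8.5 mm: the r=7.5 cylinder gives a regular 6-gon of circumradius 7.5 (constant along its height) (perimeter = 2·6·7.500·sin(180°/6) = 45.00 mm); the cube at (2.5, 0) is present — its section is the full 18.5×24.5 rectangle (perimeter 86.00 mm); the sphere at (-3.5, 1) does not reach this height (|z−center|=10.500 > r=10); Taking the first minus the rest: starting from the r=7.5 cylinder, the 18.5×24.5 cube at (2.5, 0) partially overlaps it — only the 20.30 mm² overlap (of its 453.25 mm²) is removed, clipping the outline — boundary = 47.75 mm. Overall, the cross-section is a single solid region. Total boundary length (outer) = 47.75 mm.

47.75 mm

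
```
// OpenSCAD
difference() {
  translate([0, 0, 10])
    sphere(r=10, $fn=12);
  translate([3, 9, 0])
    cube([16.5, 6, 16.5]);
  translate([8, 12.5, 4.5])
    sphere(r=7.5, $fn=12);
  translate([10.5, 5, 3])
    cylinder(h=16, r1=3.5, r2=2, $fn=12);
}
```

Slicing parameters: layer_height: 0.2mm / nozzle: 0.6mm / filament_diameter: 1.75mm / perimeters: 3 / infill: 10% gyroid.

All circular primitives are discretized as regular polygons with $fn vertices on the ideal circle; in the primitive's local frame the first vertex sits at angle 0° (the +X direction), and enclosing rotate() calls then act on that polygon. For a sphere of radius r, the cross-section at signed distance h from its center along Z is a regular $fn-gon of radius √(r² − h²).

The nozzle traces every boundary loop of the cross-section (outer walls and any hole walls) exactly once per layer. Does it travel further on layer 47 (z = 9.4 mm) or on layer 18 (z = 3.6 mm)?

Layer 47 (z = 9.4): the r=10 sphere contributes a regular 12-gon of circumradius √(10²−0.6²) = 9.982 (perimeter = 2·12·9.982·sin(180°/12) = 62.00 mm); the 16.5×6 cube at (3, 9) contributes its full rectangle (perimeter 45.00 mm); the sphere at (8, 12.5): section is a regular 12-gon, circumradius = √(r²−h²) = √(7.5²−4.9²) = 5.678 (perimeter = 2·12·5.678·sin(180°/12) = 35.27 mm); the cone at (10.5, 5) contributes a regular 12-gon of circumradius 2.900 (interpolated between r1=3.5 and r2=2 at t=0.400) (perimeter = 2·12·2.900·sin(180°/12) = 18.01 mm); Subtracting the remaining from the first: starting from the r=10 sphere, the 16.5×6 cube at (3, 9) partially overlaps it — only the 0.06 mm² overlap (of its 99.00 mm²) is removed, clipping the outline; the r=7.5 sphere at (8, 12.5) partially overlaps it — only the 1.24 mm² overlap (of its 96.72 mm²) is removed, clipping the outline; the cone at (10.5, 5) partially overlaps it — only the 2.64 mm² overlap (of its 25.23 mm²) is removed, clipping the outline — boundary = 62.47 mm. So its perimeter = 62.47 mm. Layer 18 (z = 3.6): the sphere: section is a regular 12-gon, circumradius = √(r²−h²) = √(10²−6.4²) = 7.684 (perimeter = 2·12·7.684·sin(180°/12) = 47.73 mm); the cube at (3, 9) is present — its section is the full 16.5×6 rectangle (perimeter 45.00 mm); the r=7.5 sphere at (8, 12.5) contributes a regular 12-gon of circumradius √(7.5²−0.9²) = 7.446 (perimeter = 2·12·7.446·sin(180°/12) = 46.25 mm); the cone at (10.5, 5) contributes a regular 12-gon of circumradius 3.444 (interpolated between r1=3.5 and r2=2 at t=0.038) (perimeter = 2·12·3.444·sin(180°/12) = 21.39 mm); After the difference (first − rest): starting from the r=10 sphere, the 16.5×6 cube at (3, 9) misses the remaining region (no effect); the r=7.5 sphere at (8, 12.5) partially overlaps it — only the 0.11 mm² overlap (of its 166.32 mm²) is removed, clipping the outline; the cone at (10.5, 5) misses the remaining region (no effect) — boundary = 47.73 mm. So its perimeter = 47.73 mm. Layer 47 is larger (62.47 vs 47.73 mm).

layer 47 (z = 9.4 mm)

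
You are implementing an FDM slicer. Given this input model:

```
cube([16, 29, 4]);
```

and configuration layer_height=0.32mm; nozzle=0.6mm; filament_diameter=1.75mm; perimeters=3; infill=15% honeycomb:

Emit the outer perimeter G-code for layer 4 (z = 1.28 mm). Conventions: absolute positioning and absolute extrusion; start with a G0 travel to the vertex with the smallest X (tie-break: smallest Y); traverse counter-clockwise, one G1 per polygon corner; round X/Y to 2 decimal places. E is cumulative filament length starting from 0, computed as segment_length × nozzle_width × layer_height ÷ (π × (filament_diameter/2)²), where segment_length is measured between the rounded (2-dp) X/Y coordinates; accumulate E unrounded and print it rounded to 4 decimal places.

At z = 1.28 mm: the cube (footprint 16×29) is included at this height. The outline is a single polygon with 4 vertices. Extrusion per mm of travel: 0.6 × 0.32 / (π × 0.875²) = 0.079824. Accumulating E over each segment gives final E = 7.1842.

G0 X0.00 Y0.00 Z1.28
G1 X16.00 Y0.00 E1.2772
G1 X16.00 Y29.00 E3.5921
G1 X0.00 Y29.00 E4.8693
G1 X0.00 Y0.00 E7.1842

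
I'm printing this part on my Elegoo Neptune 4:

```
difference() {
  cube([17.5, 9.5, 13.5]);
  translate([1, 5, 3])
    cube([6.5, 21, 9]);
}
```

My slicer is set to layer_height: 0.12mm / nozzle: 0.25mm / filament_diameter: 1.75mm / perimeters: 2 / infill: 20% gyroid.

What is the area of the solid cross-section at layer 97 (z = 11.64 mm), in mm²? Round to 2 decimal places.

137.00 mm²

At z = 11.64 mm: the cube is present — its section is the full 17.5×9.5 rectangle (area 166.25 mm²); the cube at (1, 5) is present — its section is the full 6.5×21 rectangle (area 136.50 mm²); After the difference (first − rest): starting from the 17.5×9.5 cube (166.25 mm²), the 6.5×21 cube at (1, 5) partially overlaps it — only the 29.25 mm² overlap (of its 136.50 mm²) is removed, clipping the outline — area = 137.00 mm². Overall, the cross-section is a single solid region. Net area = 137.00 mm².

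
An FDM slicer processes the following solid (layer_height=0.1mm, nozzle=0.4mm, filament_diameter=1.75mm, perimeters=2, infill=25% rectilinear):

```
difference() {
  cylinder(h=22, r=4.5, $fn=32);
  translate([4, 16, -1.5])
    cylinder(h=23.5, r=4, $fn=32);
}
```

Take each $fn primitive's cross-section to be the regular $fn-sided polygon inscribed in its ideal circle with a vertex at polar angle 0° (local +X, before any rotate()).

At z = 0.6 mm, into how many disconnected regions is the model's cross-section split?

1

At z = 0.6 mm: the cylinder: section is a regular 32-gon, circumradius r=4.5; the r=4 cylinder at (4, 16) gives a regular 32-gon of circumradius 4 (constant along its height); Subtracting the remaining from the first: starting from the r=4.5 cylinder, the r=4 cylinder at (4, 16) misses the remaining region (no effect) — 1 connected region. The result has 1 disconnected region.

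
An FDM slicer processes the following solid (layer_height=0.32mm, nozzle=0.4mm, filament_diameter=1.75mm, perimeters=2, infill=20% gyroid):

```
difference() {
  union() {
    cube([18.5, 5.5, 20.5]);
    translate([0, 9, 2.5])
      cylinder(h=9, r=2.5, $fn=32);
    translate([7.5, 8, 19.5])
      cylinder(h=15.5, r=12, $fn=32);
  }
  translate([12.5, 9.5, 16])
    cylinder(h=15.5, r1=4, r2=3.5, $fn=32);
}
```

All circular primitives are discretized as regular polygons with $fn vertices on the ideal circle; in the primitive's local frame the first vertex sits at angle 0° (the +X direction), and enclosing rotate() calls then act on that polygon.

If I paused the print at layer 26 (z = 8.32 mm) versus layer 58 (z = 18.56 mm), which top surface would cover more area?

Layer 26 (z = 8.32): the 18.5×5.5 cube contributes its full rectangle (area 101.75 mm²); the cylinder at (0, 9): section is a regular 32-gon, circumradius r=2.5 (area = (32/2)·2.500²·sin(360°/32) = 19.51 mm²); the cylinder at (7.5, 8) is not intersected at this z (z outside [19.5, 35]); Merging all regions: the 2 present regions are separate (no shared area or edge), so areas and boundary lengths simply add and each stays a separate island — area = 121.26 mm²; the cone at (12.5, 9.5) is not intersected at this z (z outside [16, 31.5]); Taking the first minus the rest: none of the subtracted shapes is present at this height, so the result so far is unchanged — area = 121.26 mm². So its area = 121.26 mm². Layer 58 (z = 18.56): the cube is present — its section is the full 18.5×5.5 rectangle (area 101.75 mm²); the cylinder at (0, 9) is absent (z outside [2.5, 11.5]); the cylinder at (7.5, 8) does not reach this height (z outside [19.5, 35]); Combining (union): only the 18.5×5.5 cube is present, so the union is just that shape — area = 101.75 mm²; the cone at (12.5, 9.5): at t=0.165 of its height the radius interpolates to r₁+(r₂−r₁)t = 3.917, giving a regular 32-gon of that circumradius (area = (32/2)·3.917²·sin(360°/32) = 47.90 mm²); Taking the first minus the rest: starting from the result so far (101.75 mm²), the cone at (12.5, 9.5) misses the remaining region (no effect) — area = 101.75 mm². So its area = 101.75 mm². Layer 26 is larger (121.26 vs 101.75 mm²).

layer 26 (z = 8.32 mm)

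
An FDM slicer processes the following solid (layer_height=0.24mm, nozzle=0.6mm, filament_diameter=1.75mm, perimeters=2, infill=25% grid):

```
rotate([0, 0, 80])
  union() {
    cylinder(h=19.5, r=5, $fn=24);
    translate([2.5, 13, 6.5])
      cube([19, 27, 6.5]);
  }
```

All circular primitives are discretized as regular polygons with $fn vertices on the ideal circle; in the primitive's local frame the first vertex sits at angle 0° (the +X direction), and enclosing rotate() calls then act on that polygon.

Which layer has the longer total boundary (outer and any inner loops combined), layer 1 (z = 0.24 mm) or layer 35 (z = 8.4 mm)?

Layer 1 (z = 0.24): the r=5 cylinder contributes a regular 24-gon of circumradius 5 (perimeter = 2·24·5.000·sin(180°/24) = 31.33 mm); the cube at (2.5, 13) is not intersected at this z (z outside [6.5, 13]); Combining (union): only the r=5 cylinder is present, so the union is just that shape — boundary = 31.33 mm; (rotated 80° about Z; rotation is an isometry so areas/perimeters/island counts are preserved). So its perimeter = 31.33 mm. Layer 35 (z = 8.4): the r=5 cylinder contributes a regular 24-gon of circumradius 5 (perimeter = 2·24·5.000·sin(180°/24) = 31.33 mm); the cube at (2.5, 13) (footprint 19×27) is included at this height (perimeter 92.00 mm); Combining (union): the 2 present regions are separate (no shared area or edge), so areas and boundary lengths simply add and each stays a separate island — boundary = 123.33 mm; (whole slice rotated 80° about Z — lengths, areas and connectivity unchanged). So its perimeter = 123.33 mm. Layer 35 is larger (123.33 vs 31.33 mm).

layer 35 (z = 8.4 mm)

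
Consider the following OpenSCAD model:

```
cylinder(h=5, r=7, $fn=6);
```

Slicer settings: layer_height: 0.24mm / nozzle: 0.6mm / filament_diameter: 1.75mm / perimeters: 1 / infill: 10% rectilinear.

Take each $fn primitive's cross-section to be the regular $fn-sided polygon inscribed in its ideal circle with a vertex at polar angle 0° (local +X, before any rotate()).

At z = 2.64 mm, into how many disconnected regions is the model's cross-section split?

1

At z = 2.64 mm: the r=7 cylinder contributes a regular 6-gon of circumradius 7. The result has 1 disconnected region.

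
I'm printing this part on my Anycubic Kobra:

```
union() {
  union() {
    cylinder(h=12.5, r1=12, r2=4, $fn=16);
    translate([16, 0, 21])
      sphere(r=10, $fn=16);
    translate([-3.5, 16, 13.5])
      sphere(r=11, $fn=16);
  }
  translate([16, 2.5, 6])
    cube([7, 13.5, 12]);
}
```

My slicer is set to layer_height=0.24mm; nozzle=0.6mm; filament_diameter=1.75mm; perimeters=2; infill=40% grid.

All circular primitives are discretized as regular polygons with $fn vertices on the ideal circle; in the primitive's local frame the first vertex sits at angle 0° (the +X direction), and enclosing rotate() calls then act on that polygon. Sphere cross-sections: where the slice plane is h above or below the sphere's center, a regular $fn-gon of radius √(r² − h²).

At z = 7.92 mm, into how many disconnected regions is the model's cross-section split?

3

At z = 7.92 mm: the cone: at t=0.634 of its height the radius interpolates to r₁+(r₂−r₁)t = 6.931, giving a regular 16-gon of that circumradius; the sphere at (16, 0) does not reach this height (|z−center|=13.080 > r=10); the r=11 sphere at (-3.5, 16) contributes a regular 16-gon of circumradius √(11²−5.58²) = 9.480; Taking the union: the 2 present regions are separate (no shared area or edge), so areas and boundary lengths simply add and each stays a separate island — 2 connected regions; the cube at (16, 2.5) (footprint 7×13.5) is included at this height; Combining (union): the 2 present regions are separate (no shared area or edge), so areas and boundary lengths simply add and each stays a separate island — 3 connected regions. The result has 3 disconnected regions.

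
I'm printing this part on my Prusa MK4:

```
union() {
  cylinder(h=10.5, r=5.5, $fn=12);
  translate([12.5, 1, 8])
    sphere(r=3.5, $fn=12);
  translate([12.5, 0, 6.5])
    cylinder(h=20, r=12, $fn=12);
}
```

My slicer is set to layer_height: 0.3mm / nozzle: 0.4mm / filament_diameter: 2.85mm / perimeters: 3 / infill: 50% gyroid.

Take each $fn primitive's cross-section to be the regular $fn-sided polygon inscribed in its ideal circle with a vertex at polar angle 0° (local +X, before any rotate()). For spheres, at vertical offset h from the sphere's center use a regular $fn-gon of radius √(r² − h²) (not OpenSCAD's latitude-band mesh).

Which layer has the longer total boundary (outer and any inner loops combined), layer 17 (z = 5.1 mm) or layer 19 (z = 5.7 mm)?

layer 19 (z = 5.7 mm)

Layer 17 (z = 5.1): the r=5.5 cylinder gives a regular 12-gon of circumradius 5.5 (constant along its height) (perimeter = 2·12·5.500·sin(180°/12) = 34.16 mm); the r=3.5 sphere at (12.5, 1) slices to a regular 12-gon of circumradius 1.960 (√(r²−h²) with h=2.9 from center) (perimeter = 2·12·1.960·sin(180°/12) = 12.17 mm); the cylinder at (12.5, 0) is not intersected at this z (z outside [6.5, 26.5]); Merging all regions: the 2 present regions are separate (no shared area or edge), so areas and boundary lengths simply add and each stays a separate island — boundary = 46.34 mm. So its perimeter = 46.34 mm. Layer 19 (z = 5.7): the cylinder: section is a regular 12-gon, circumradius r=5.5 (perimeter = 2·12·5.500·sin(180°/12) = 34.16 mm); the sphere at (12.5, 1): section is a regular 12-gon, circumradius = √(r²−h²) = √(3.5²−2.3²) = 2.638 (perimeter = 2·12·2.638·sin(180°/12) = 16.39 mm); the cylinder at (12.5, 0) is absent (z outside [6.5, 26.5]); Taking the union: the 2 present regions are separate (no shared area or edge), so areas and boundary lengths simply add and each stays a separate island — boundary = 50.55 mm. So its perimeter = 50.55 mm. Layer 19 is larger (50.55 vs 46.34 mm).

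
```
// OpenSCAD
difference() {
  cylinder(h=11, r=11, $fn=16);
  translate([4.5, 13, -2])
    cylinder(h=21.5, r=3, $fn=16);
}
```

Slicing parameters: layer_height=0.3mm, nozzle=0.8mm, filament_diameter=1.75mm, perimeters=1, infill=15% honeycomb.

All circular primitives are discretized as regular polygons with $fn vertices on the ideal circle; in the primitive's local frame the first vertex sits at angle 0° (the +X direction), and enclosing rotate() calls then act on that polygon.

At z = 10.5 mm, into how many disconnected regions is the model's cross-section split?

At z = 10.5 mm: the cylinder: section is a regular 16-gon, circumradius r=11; the cylinder at (4.5, 13): section is a regular 16-gon, circumradius r=3; After the difference (first − rest): starting from the r=11 cylinder, the r=3 cylinder at (4.5, 13) partially overlaps it — only the 0.11 mm² overlap (of its 27.55 mm²) is removed, clipping the outline — 1 connected region. The result has 1 disconnected region.

1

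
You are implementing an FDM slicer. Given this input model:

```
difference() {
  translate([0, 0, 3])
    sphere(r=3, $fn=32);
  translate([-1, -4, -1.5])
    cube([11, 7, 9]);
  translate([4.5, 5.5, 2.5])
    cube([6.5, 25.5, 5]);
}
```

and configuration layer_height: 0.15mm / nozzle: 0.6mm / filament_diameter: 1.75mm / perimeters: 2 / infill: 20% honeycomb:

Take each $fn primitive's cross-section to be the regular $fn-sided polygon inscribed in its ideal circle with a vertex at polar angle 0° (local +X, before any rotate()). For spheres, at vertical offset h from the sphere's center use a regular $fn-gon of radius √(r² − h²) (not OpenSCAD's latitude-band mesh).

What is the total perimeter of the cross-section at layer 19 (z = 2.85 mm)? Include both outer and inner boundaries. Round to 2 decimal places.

At z = 2.85 mm: the r=3 sphere contributes a regular 32-gon of circumradius √(3²−0.15²) = 2.996 (perimeter = 2·32·2.996·sin(180°/32) = 18.80 mm); the 11×7 cube at (-1, -4) contributes its full rectangle (perimeter 36.00 mm); the cube at (4.5, 5.5) is present — its section is the full 6.5×25.5 rectangle (perimeter 64.00 mm); Taking the first minus the rest: starting from the r=3 sphere, the 11×7 cube at (-1, -4) partially overlaps it — only the 19.87 mm² overlap (of its 77.00 mm²) is removed, clipping the outline; the 6.5×25.5 cube at (4.5, 5.5) misses the remaining region (no effect) — boundary = 12.98 mm. Overall, the cross-section is a single solid region. Total boundary length (outer) = 12.98 mm.

12.98 mm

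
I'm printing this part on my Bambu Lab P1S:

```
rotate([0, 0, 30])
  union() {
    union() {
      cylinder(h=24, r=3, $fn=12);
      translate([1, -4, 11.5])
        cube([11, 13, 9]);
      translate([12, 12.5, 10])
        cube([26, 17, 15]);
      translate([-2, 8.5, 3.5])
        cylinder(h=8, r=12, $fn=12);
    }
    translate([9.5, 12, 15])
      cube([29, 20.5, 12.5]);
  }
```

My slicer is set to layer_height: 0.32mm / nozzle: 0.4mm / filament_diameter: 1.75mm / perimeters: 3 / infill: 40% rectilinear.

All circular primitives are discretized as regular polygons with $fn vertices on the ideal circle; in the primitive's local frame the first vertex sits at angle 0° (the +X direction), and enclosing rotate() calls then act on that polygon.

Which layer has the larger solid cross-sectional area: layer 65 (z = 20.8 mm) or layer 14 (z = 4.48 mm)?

layer 65 (z = 20.8 mm)

Layer 65 (z = 20.8): the cylinder: section is a regular 12-gon, circumradius r=3 (area = (12/2)·3.000²·sin(360°/12) = 27.00 mm²); the cube at (1, -4) does not reach this height (z outside [11.5, 20.5]); the cube at (12, 12.5) is present — its section is the full 26×17 rectangle (area 442.00 mm²); the cylinder at (-2, 8.5) does not reach this height (z outside [3.5, 11.5]); Merging all regions: the 2 present regions are separate (no shared area or edge), so areas and boundary lengths simply add and each stays a separate island — area = 469.00 mm²; the cube at (9.5, 12) is present — its section is the full 29×20.5 rectangle (area 594.50 mm²); Taking the union: the regions partially overlap — summed areas 1063.50 mm² minus the doubly-counted overlap 442.00 mm² gives 621.50 mm² — area = 621.50 mm²; (rotated 30° about Z; rotation is an isometry so areas/perimeters/island counts are preserved). So its area = 621.50 mm². Layer 14 (z = 4.48): the cylinder: section is a regular 12-gon, circumradius r=3 (area = (12/2)·3.000²·sin(360°/12) = 27.00 mm²); the cube at (1, -4) does not reach this height (z outside [11.5, 20.5]); the cube at (12, 12.5) is not intersected at this z (z outside [10, 25]); the r=12 cylinder at (-2, 8.5) gives a regular 12-gon of circumradius 12 (constant along its height) (area = (12/2)·12.000²·sin(360°/12) = 432.00 mm²); Combining (union): the regions partially overlap — summed areas 459.00 mm² minus the doubly-counted overlap 26.94 mm² gives 432.06 mm² — area = 432.06 mm²; the cube at (9.5, 12) does not reach this height (z outside [15, 27.5]); Combining (union): only the result so far is present, so the union is just that shape — area = 432.06 mm²; (whole slice rotated 30° about Z — lengths, areas and connectivity unchanged). So its area = 432.06 mm². Layer 65 is larger (621.50 vs 432.06 mm²).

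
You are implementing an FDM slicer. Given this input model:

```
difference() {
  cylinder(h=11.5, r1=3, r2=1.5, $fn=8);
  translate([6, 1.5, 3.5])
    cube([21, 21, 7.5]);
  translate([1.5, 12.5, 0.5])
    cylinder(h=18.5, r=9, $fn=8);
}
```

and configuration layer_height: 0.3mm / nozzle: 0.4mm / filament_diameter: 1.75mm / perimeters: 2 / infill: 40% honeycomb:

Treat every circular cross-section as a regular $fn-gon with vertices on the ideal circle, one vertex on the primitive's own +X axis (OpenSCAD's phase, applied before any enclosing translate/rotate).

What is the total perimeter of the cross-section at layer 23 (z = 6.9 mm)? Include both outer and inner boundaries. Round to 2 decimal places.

12.86 mm

At z = 6.9 mm: the cone: at t=0.600 of its height the radius interpolates to r₁+(r₂−r₁)t = 2.100, giving a regular 8-gon of that circumradius (perimeter = 2·8·2.100·sin(180°/8) = 12.86 mm); the 21×21 cube at (6, 1.5) contributes its full rectangle (perimeter 84.00 mm); the cylinder at (1.5, 12.5): section is a regular 8-gon, circumradius r=9 (perimeter = 2·8·9.000·sin(180°/8) = 55.11 mm); Subtracting the remaining from the first: starting from the cone, the 21×21 cube at (6, 1.5) misses the remaining region (no effect); the r=9 cylinder at (1.5, 12.5) misses the remaining region (no effect) — boundary = 12.86 mm. Overall, the cross-section is a single solid region. Total boundary length (outer) = 12.86 mm.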